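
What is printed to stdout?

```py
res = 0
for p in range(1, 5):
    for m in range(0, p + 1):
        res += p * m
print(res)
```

p=1,m=0: res = 0+0 = 0
p=1,m=1: res = 0+1 = 1
p=2,m=0: res = 1+0 = 1
p=2,m=1: res = 1+2 = 3
p=2,m=2: res = 3+4 = 7
p=3,m=0: res = 7+0 = 7
p=3,m=1: res = 7+3 = 10
p=3,m=2: res = 10+6 = 16
p=3,m=3: res = 16+9 = 25
p=4,m=0: res = 25+0 = 25
p=4,m=1: res = 25+4 = 29
p=4,m=2: res = 29+8 = 37
p=4,m=3: res = 37+12 = 49
p=4,m=4: res = 49+16 = 65

65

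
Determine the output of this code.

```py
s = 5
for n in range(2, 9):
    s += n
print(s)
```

40

n=2: s = 5+2 = 7
n=3: s = 7+3 = 10
n=4: s = 10+4 = 14
n=5: s = 14+5 = 19
n=6: s = 19+6 = 25
n=7: s = 25+7 = 32
n=8: s = 32+8 = 40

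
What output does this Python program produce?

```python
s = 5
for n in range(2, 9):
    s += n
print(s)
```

40

n=2: s = 5+2 = 7
n=3: s = 7+3 = 10
n=4: s = 10+4 = 14
n=5: s = 14+5 = 19
n=6: s = 19+6 = 25
n=7: s = 25+7 = 32
n=8: s = 32+8 = 40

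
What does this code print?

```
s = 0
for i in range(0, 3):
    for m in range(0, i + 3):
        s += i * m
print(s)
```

i=0,m=0: s = 0+0 = 0
i=0,m=1: s = 0+0 = 0
i=0,m=2: s = 0+0 = 0
i=1,m=0: s = 0+0 = 0
i=1,m=1: s = 0+1 = 1
i=1,m=2: s = 1+2 = 3
i=1,m=3: s = 3+3 = 6
i=2,m=0: s = 6+0 = 6
i=2,m=1: s = 6+2 = 8
i=2,m=2: s = 8+4 = 12
i=2,m=3: s = 12+6 = 18
i=2,m=4: s = 18+8 = 26

26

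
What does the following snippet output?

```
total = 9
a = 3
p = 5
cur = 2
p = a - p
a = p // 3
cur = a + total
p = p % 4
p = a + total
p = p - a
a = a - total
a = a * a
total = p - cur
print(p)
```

p = 3-5 = -2
a = (-2)//3 = -1
cur = (-1)+9 = 8
p = (-2)%4 = 2
p = (-1)+9 = 8
p = 8-(-1) = 9
a = (-1)-9 = -10
a = (-10)*(-10) = 100
total = 9-8 = 1

9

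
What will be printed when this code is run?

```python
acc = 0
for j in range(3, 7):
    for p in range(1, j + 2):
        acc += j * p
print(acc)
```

363

j=3,p=1: acc = 0+3 = 3
j=3,p=2: acc = 3+6 = 9
j=3,p=3: acc = 9+9 = 18
j=3,p=4: acc = 18+12 = 30
j=4,p=1: acc = 30+4 = 34
j=4,p=2: acc = 34+8 = 42
j=4,p=3: acc = 42+12 = 54
j=4,p=4: acc = 54+16 = 70
j=4,p=5: acc = 70+20 = 90
j=5,p=1: acc = 90+5 = 95
j=5,p=2: acc = 95+10 = 105
j=5,p=3: acc = 105+15 = 120
j=5,p=4: acc = 120+20 = 140
j=5,p=5: acc = 140+25 = 165
j=5,p=6: acc = 165+30 = 195
j=6,p=1: acc = 195+6 = 201
j=6,p=2: acc = 201+12 = 213
j=6,p=3: acc = 213+18 = 231
j=6,p=4: acc = 231+24 = 255
j=6,p=5: acc = 255+30 = 285
j=6,p=6: acc = 285+36 = 321
j=6,p=7: acc = 321+42 = 363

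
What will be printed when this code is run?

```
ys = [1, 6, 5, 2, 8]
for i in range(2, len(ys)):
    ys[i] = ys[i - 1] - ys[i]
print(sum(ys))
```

-2

i=2: ys[2] = 6-5 = 1 → [1, 6, 1, 2, 8]
i=3: ys[3] = 1-2 = -1 → [1, 6, 1, -1, 8]
i=4: ys[4] = (-1)-8 = -9 → [1, 6, 1, -1, -9]
sum = -2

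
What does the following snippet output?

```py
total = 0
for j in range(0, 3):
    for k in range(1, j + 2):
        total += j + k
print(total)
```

18

j=0,k=1: total = 0+1 = 1
j=1,k=1: total = 1+2 = 3
j=1,k=2: total = 3+3 = 6
j=2,k=1: total = 6+3 = 9
j=2,k=2: total = 9+4 = 13
j=2,k=3: total = 13+5 = 18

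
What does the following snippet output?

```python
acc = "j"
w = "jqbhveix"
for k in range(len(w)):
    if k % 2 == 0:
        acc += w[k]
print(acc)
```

k=0: add 'j' → 'jj'
k=1: skip
k=2: add 'b' → 'jjb'
k=3: skip
k=4: add 'v' → 'jjbv'
k=5: skip
k=6: add 'i' → 'jjbvi'
k=7: skip

jjbvi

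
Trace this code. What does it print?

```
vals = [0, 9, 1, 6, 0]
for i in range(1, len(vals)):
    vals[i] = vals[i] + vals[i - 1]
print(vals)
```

i=1: vals[1] = 9+0 = 9 → [0, 9, 1, 6, 0]
i=2: vals[2] = 1+9 = 10 → [0, 9, 10, 6, 0]
i=3: vals[3] = 6+10 = 16 → [0, 9, 10, 16, 0]
i=4: vals[4] = 0+16 = 16 → [0, 9, 10, 16, 16]

[0, 9, 10, 16, 16]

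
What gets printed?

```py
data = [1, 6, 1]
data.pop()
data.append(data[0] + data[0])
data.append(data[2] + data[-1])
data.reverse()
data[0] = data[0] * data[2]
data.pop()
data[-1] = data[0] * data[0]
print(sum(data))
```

pop() removes 1 → [1, 6]
append data[0]+data[0] = 1+1 = 2 → [1, 6, 2]
append data[2]+data[-1] = 2+2 = 4 → [1, 6, 2, 4]
reverse → [4, 2, 6, 1]
data[0] = data[0]*data[2] = 4*6 = 24 → [24, 2, 6, 1]
pop() removes 1 → [24, 2, 6]
data[-1] = data[0]*data[0] = 24*24 = 576 → [24, 2, 576]
sum = 602

602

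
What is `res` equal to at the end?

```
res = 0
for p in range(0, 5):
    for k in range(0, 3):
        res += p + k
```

p=0,k=0: res = 0+0 = 0
p=0,k=1: res = 0+1 = 1
p=0,k=2: res = 1+2 = 3
p=1,k=0: res = 3+1 = 4
p=1,k=1: res = 4+2 = 6
p=1,k=2: res = 6+3 = 9
p=2,k=0: res = 9+2 = 11
p=2,k=1: res = 11+3 = 14
p=2,k=2: res = 14+4 = 18
p=3,k=0: res = 18+3 = 21
p=3,k=1: res = 21+4 = 25
p=3,k=2: res = 25+5 = 30
p=4,k=0: res = 30+4 = 34
p=4,k=1: res = 34+5 = 39
p=4,k=2: res = 39+6 = 45

45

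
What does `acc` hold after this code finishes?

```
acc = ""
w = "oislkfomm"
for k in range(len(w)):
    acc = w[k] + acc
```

'mmofklsio'

k=0: prepend 'o' → 'o'
k=1: prepend 'i' → 'io'
k=2: prepend 's' → 'sio'
k=3: prepend 'l' → 'lsio'
k=4: prepend 'k' → 'klsio'
k=5: prepend 'f' → 'fklsio'
k=6: prepend 'o' → 'ofklsio'
k=7: prepend 'm' → 'mofklsio'
k=8: prepend 'm' → 'mmofklsio'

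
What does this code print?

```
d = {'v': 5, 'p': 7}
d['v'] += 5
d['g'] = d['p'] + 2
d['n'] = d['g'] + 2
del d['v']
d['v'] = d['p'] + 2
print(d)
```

d['v'] = 5+5 = 10 → {'v': 10, 'p': 7}
d['g'] = d['p']+2 = 9 → {'v': 10, 'p': 7, 'g': 9}
d['n'] = d['g']+2 = 11 → {'v': 10, 'p': 7, 'g': 9, 'n': 11}
del 'v' → {'p': 7, 'g': 9, 'n': 11}
d['v'] = d['p']+2 = 9 → {'p': 7, 'g': 9, 'n': 11, 'v': 9}

{'p': 7, 'g': 9, 'n': 11, 'v': 9}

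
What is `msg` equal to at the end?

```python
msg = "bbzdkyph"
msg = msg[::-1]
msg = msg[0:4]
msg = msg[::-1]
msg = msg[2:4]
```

'ph'

reverse → 'hpykdzbb'
slice [0:4] → 'hpyk'
reverse → 'kyph'
slice [2:4] → 'ph'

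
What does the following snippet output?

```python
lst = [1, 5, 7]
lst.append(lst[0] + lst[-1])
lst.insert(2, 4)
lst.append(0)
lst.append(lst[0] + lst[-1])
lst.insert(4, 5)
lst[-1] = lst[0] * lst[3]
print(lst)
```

[1, 5, 4, 7, 5, 8, 0, 7]

append lst[0]+lst[-1] = 1+7 = 8 → [1, 5, 7, 8]
insert 4 at 2 → [1, 5, 4, 7, 8]
append 0 → [1, 5, 4, 7, 8, 0]
append lst[0]+lst[-1] = 1+0 = 1 → [1, 5, 4, 7, 8, 0, 1]
insert 5 at 4 → [1, 5, 4, 7, 5, 8, 0, 1]
lst[-1] = lst[0]*lst[3] = 1*7 = 7 → [1, 5, 4, 7, 5, 8, 0, 7]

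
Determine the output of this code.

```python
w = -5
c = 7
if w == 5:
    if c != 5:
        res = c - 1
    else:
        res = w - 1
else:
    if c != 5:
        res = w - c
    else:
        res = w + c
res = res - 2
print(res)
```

-14

w=-5, c=7
w == 5 is False; c != 5 is True
→ res = w - c = -12
res = (-12)-2 = -14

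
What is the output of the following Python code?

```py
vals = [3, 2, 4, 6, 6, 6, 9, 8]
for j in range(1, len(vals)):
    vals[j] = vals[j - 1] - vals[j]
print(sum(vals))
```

-112

j=1: vals[1] = 3-2 = 1 → [3, 1, 4, 6, 6, 6, 9, 8]
j=2: vals[2] = 1-4 = -3 → [3, 1, -3, 6, 6, 6, 9, 8]
j=3: vals[3] = (-3)-6 = -9 → [3, 1, -3, -9, 6, 6, 9, 8]
j=4: vals[4] = (-9)-6 = -15 → [3, 1, -3, -9, -15, 6, 9, 8]
j=5: vals[5] = (-15)-6 = -21 → [3, 1, -3, -9, -15, -21, 9, 8]
j=6: vals[6] = (-21)-9 = -30 → [3, 1, -3, -9, -15, -21, -30, 8]
j=7: vals[7] = (-30)-8 = -38 → [3, 1, -3, -9, -15, -21, -30, -38]
sum = -112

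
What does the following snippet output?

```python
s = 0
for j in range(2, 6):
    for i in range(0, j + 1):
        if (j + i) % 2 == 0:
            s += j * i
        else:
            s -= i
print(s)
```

j=2,i=0: even sum, s = 0+0 = 0
j=2,i=1: odd sum, s = 0-1 = -1
j=2,i=2: even sum, s = (-1)+4 = 3
j=3,i=0: odd sum, s = 3-0 = 3
j=3,i=1: even sum, s = 3+3 = 6
j=3,i=2: odd sum, s = 6-2 = 4
j=3,i=3: even sum, s = 4+9 = 13
j=4,i=0: even sum, s = 13+0 = 13
j=4,i=1: odd sum, s = 13-1 = 12
j=4,i=2: even sum, s = 12+8 = 20
j=4,i=3: odd sum, s = 20-3 = 17
j=4,i=4: even sum, s = 17+16 = 33
j=5,i=0: odd sum, s = 33-0 = 33
j=5,i=1: even sum, s = 33+5 = 38
j=5,i=2: odd sum, s = 38-2 = 36
j=5,i=3: even sum, s = 36+15 = 51
j=5,i=4: odd sum, s = 51-4 = 47
j=5,i=5: even sum, s = 47+25 = 72

72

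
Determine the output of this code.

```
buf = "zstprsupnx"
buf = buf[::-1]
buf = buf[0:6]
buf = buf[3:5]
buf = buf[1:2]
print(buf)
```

s

reverse → 'xnpusrptsz'
slice [0:6] → 'xnpusr'
slice [3:5] → 'us'
slice [1:2] → 's'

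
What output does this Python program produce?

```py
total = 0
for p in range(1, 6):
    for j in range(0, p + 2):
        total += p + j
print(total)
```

p=1,j=0: total = 0+1 = 1
p=1,j=1: total = 1+2 = 3
p=1,j=2: total = 3+3 = 6
p=2,j=0: total = 6+2 = 8
p=2,j=1: total = 8+3 = 11
p=2,j=2: total = 11+4 = 15
p=2,j=3: total = 15+5 = 20
p=3,j=0: total = 20+3 = 23
p=3,j=1: total = 23+4 = 27
p=3,j=2: total = 27+5 = 32
p=3,j=3: total = 32+6 = 38
p=3,j=4: total = 38+7 = 45
p=4,j=0: total = 45+4 = 49
p=4,j=1: total = 49+5 = 54
p=4,j=2: total = 54+6 = 60
p=4,j=3: total = 60+7 = 67
p=4,j=4: total = 67+8 = 75
p=4,j=5: total = 75+9 = 84
p=5,j=0: total = 84+5 = 89
p=5,j=1: total = 89+6 = 95
p=5,j=2: total = 95+7 = 102
p=5,j=3: total = 102+8 = 110
p=5,j=4: total = 110+9 = 119
p=5,j=5: total = 119+10 = 129
p=5,j=6: total = 129+11 = 140

140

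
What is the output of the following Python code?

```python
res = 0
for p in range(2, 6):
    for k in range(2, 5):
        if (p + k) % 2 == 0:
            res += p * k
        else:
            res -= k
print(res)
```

42

p=2,k=2: even sum, res = 0+4 = 4
p=2,k=3: odd sum, res = 4-3 = 1
p=2,k=4: even sum, res = 1+8 = 9
p=3,k=2: odd sum, res = 9-2 = 7
p=3,k=3: even sum, res = 7+9 = 16
p=3,k=4: odd sum, res = 16-4 = 12
p=4,k=2: even sum, res = 12+8 = 20
p=4,k=3: odd sum, res = 20-3 = 17
p=4,k=4: even sum, res = 17+16 = 33
p=5,k=2: odd sum, res = 33-2 = 31
p=5,k=3: even sum, res = 31+15 = 46
p=5,k=4: odd sum, res = 46-4 = 42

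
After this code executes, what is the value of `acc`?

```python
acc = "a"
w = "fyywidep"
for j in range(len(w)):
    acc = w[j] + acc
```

'pediwyyfa'

j=0: prepend 'f' → 'fa'
j=1: prepend 'y' → 'yfa'
j=2: prepend 'y' → 'yyfa'
j=3: prepend 'w' → 'wyyfa'
j=4: prepend 'i' → 'iwyyfa'
j=5: prepend 'd' → 'diwyyfa'
j=6: prepend 'e' → 'ediwyyfa'
j=7: prepend 'p' → 'pediwyyfa'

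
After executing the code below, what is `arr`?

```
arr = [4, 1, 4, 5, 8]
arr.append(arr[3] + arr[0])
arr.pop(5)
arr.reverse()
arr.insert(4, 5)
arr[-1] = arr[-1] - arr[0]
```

append arr[3]+arr[0] = 5+4 = 9 → [4, 1, 4, 5, 8, 9]
pop(5) removes 9 → [4, 1, 4, 5, 8]
reverse → [8, 5, 4, 1, 4]
insert 5 at 4 → [8, 5, 4, 1, 5, 4]
arr[-1] = arr[-1]-arr[0] = 4-8 = -4 → [8, 5, 4, 1, 5, -4]

[8, 5, 4, 1, 5, -4]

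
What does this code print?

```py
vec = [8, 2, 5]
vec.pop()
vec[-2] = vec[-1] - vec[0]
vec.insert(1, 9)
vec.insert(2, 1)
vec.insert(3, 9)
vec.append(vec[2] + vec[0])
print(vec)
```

pop() removes 5 → [8, 2]
vec[-2] = vec[-1]-vec[0] = 2-8 = -6 → [-6, 2]
insert 9 at 1 → [-6, 9, 2]
insert 1 at 2 → [-6, 9, 1, 2]
insert 9 at 3 → [-6, 9, 1, 9, 2]
append vec[2]+vec[0] = 1+(-6) = -5 → [-6, 9, 1, 9, 2, -5]

[-6, 9, 1, 9, 2, -5]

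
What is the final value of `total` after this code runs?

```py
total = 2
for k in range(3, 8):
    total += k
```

27

k=3: total = 2+3 = 5
k=4: total = 5+4 = 9
k=5: total = 9+5 = 14
k=6: total = 14+6 = 20
k=7: total = 20+7 = 27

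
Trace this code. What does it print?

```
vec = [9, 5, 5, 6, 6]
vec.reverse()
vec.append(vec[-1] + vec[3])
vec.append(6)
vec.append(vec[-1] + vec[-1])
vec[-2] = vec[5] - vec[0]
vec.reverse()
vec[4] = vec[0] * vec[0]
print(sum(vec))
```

204

reverse → [6, 6, 5, 5, 9]
append vec[-1]+vec[3] = 9+5 = 14 → [6, 6, 5, 5, 9, 14]
append 6 → [6, 6, 5, 5, 9, 14, 6]
append vec[-1]+vec[-1] = 6+6 = 12 → [6, 6, 5, 5, 9, 14, 6, 12]
vec[-2] = vec[5]-vec[0] = 14-6 = 8 → [6, 6, 5, 5, 9, 14, 8, 12]
reverse → [12, 8, 14, 9, 5, 5, 6, 6]
vec[4] = vec[0]*vec[0] = 12*12 = 144 → [12, 8, 14, 9, 144, 5, 6, 6]
sum = 204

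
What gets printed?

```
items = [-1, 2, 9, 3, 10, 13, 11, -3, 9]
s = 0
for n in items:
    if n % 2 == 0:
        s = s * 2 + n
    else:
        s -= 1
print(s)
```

n=-1: not even, s = 0-1 = -1
n=2: even, s = (-1)*2+2 = 0
n=9: not even, s = 0-1 = -1
n=3: not even, s = (-1)-1 = -2
n=10: even, s = (-2)*2+10 = 6
n=13: not even, s = 6-1 = 5
n=11: not even, s = 5-1 = 4
n=-3: not even, s = 4-1 = 3
n=9: not even, s = 3-1 = 2

2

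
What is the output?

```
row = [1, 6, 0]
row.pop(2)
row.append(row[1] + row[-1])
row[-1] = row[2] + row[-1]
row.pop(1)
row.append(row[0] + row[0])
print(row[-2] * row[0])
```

24

pop(2) removes 0 → [1, 6]
append row[1]+row[-1] = 6+6 = 12 → [1, 6, 12]
row[-1] = row[2]+row[-1] = 12+12 = 24 → [1, 6, 24]
pop(1) removes 6 → [1, 24]
append row[0]+row[0] = 1+1 = 2 → [1, 24, 2]
row[-2]*row[0] = 24*1 = 24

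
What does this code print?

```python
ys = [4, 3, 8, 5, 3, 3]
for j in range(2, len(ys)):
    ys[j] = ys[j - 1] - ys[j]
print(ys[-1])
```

-16

j=2: ys[2] = 3-8 = -5 → [4, 3, -5, 5, 3, 3]
j=3: ys[3] = (-5)-5 = -10 → [4, 3, -5, -10, 3, 3]
j=4: ys[4] = (-10)-3 = -13 → [4, 3, -5, -10, -13, 3]
j=5: ys[5] = (-13)-3 = -16 → [4, 3, -5, -10, -13, -16]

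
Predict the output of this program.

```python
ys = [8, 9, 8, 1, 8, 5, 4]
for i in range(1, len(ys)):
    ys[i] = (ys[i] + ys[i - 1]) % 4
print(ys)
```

i=1: ys[1] = (9+8)%4 = 1 → [8, 1, 8, 1, 8, 5, 4]
i=2: ys[2] = (8+1)%4 = 1 → [8, 1, 1, 1, 8, 5, 4]
i=3: ys[3] = (1+1)%4 = 2 → [8, 1, 1, 2, 8, 5, 4]
i=4: ys[4] = (8+2)%4 = 2 → [8, 1, 1, 2, 2, 5, 4]
i=5: ys[5] = (5+2)%4 = 3 → [8, 1, 1, 2, 2, 3, 4]
i=6: ys[6] = (4+3)%4 = 3 → [8, 1, 1, 2, 2, 3, 3]

[8, 1, 1, 2, 2, 3, 3]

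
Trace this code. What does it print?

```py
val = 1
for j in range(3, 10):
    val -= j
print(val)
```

j=3: val = 1-3 = -2
j=4: val = (-2)-4 = -6
j=5: val = (-6)-5 = -11
j=6: val = (-11)-6 = -17
j=7: val = (-17)-7 = -24
j=8: val = (-24)-8 = -32
j=9: val = (-32)-9 = -41

-41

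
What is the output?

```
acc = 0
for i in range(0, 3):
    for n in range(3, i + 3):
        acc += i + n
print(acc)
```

15

i=1,n=3: acc = 0+4 = 4
i=2,n=3: acc = 4+5 = 9
i=2,n=4: acc = 9+6 = 15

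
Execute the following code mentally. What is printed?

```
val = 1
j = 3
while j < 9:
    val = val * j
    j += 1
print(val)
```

j=3: val = 1*3 = 3
j=4: val = 3*4 = 12
j=5: val = 12*5 = 60
j=6: val = 60*6 = 360
j=7: val = 360*7 = 2520
j=8: val = 2520*8 = 20160

20160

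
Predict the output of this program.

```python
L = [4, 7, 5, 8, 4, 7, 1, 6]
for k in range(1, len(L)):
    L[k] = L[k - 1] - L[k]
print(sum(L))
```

-132

k=1: L[1] = 4-7 = -3 → [4, -3, 5, 8, 4, 7, 1, 6]
k=2: L[2] = (-3)-5 = -8 → [4, -3, -8, 8, 4, 7, 1, 6]
k=3: L[3] = (-8)-8 = -16 → [4, -3, -8, -16, 4, 7, 1, 6]
k=4: L[4] = (-16)-4 = -20 → [4, -3, -8, -16, -20, 7, 1, 6]
k=5: L[5] = (-20)-7 = -27 → [4, -3, -8, -16, -20, -27, 1, 6]
k=6: L[6] = (-27)-1 = -28 → [4, -3, -8, -16, -20, -27, -28, 6]
k=7: L[7] = (-28)-6 = -34 → [4, -3, -8, -16, -20, -27, -28, -34]
sum = -132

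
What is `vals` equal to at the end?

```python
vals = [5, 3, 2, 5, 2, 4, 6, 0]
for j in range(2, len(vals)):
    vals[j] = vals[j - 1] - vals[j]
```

j=2: vals[2] = 3-2 = 1 → [5, 3, 1, 5, 2, 4, 6, 0]
j=3: vals[3] = 1-5 = -4 → [5, 3, 1, -4, 2, 4, 6, 0]
j=4: vals[4] = (-4)-2 = -6 → [5, 3, 1, -4, -6, 4, 6, 0]
j=5: vals[5] = (-6)-4 = -10 → [5, 3, 1, -4, -6, -10, 6, 0]
j=6: vals[6] = (-10)-6 = -16 → [5, 3, 1, -4, -6, -10, -16, 0]
j=7: vals[7] = (-16)-0 = -16 → [5, 3, 1, -4, -6, -10, -16, -16]

[5, 3, 1, -4, -6, -10, -16, -16]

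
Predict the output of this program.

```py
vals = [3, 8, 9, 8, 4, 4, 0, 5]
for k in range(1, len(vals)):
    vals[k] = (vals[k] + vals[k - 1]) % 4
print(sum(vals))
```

k=1: vals[1] = (8+3)%4 = 3 → [3, 3, 9, 8, 4, 4, 0, 5]
k=2: vals[2] = (9+3)%4 = 0 → [3, 3, 0, 8, 4, 4, 0, 5]
k=3: vals[3] = (8+0)%4 = 0 → [3, 3, 0, 0, 4, 4, 0, 5]
k=4: vals[4] = (4+0)%4 = 0 → [3, 3, 0, 0, 0, 4, 0, 5]
k=5: vals[5] = (4+0)%4 = 0 → [3, 3, 0, 0, 0, 0, 0, 5]
k=6: vals[6] = (0+0)%4 = 0 → [3, 3, 0, 0, 0, 0, 0, 5]
k=7: vals[7] = (5+0)%4 = 1 → [3, 3, 0, 0, 0, 0, 0, 1]
sum = 7

7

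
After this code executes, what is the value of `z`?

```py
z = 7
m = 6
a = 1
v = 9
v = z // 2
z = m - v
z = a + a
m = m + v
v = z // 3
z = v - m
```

v = 7//2 = 3
z = 6-3 = 3
z = 1+1 = 2
m = 6+3 = 9
v = 2//3 = 0
z = 0-9 = -9

-9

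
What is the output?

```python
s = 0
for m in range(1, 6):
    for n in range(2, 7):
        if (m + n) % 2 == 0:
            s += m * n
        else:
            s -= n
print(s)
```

m=1,n=2: odd sum, s = 0-2 = -2
m=1,n=3: even sum, s = (-2)+3 = 1
m=1,n=4: odd sum, s = 1-4 = -3
m=1,n=5: even sum, s = (-3)+5 = 2
m=1,n=6: odd sum, s = 2-6 = -4
m=2,n=2: even sum, s = (-4)+4 = 0
m=2,n=3: odd sum, s = 0-3 = -3
m=2,n=4: even sum, s = (-3)+8 = 5
m=2,n=5: odd sum, s = 5-5 = 0
m=2,n=6: even sum, s = 0+12 = 12
m=3,n=2: odd sum, s = 12-2 = 10
m=3,n=3: even sum, s = 10+9 = 19
m=3,n=4: odd sum, s = 19-4 = 15
m=3,n=5: even sum, s = 15+15 = 30
m=3,n=6: odd sum, s = 30-6 = 24
m=4,n=2: even sum, s = 24+8 = 32
m=4,n=3: odd sum, s = 32-3 = 29
m=4,n=4: even sum, s = 29+16 = 45
m=4,n=5: odd sum, s = 45-5 = 40
m=4,n=6: even sum, s = 40+24 = 64
m=5,n=2: odd sum, s = 64-2 = 62
m=5,n=3: even sum, s = 62+15 = 77
m=5,n=4: odd sum, s = 77-4 = 73
m=5,n=5: even sum, s = 73+25 = 98
m=5,n=6: odd sum, s = 98-6 = 92

92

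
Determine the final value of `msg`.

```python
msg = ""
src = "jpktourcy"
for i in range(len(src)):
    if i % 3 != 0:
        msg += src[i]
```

'pkoucy'

i=0: skip
i=1: add 'p' → 'p'
i=2: add 'k' → 'pk'
i=3: skip
i=4: add 'o' → 'pko'
i=5: add 'u' → 'pkou'
i=6: skip
i=7: add 'c' → 'pkouc'
i=8: add 'y' → 'pkoucy'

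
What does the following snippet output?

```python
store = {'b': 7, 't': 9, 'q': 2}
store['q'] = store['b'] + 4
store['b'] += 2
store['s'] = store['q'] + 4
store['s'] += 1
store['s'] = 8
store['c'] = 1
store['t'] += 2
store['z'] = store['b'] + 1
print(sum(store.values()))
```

store['q'] = store['b']+4 = 11 → {'b': 7, 't': 9, 'q': 11}
store['b'] = 7+2 = 9 → {'b': 9, 't': 9, 'q': 11}
store['s'] = store['q']+4 = 15 → {'b': 9, 't': 9, 'q': 11, 's': 15}
store['s'] = 15+1 = 16 → {'b': 9, 't': 9, 'q': 11, 's': 16}
store['s'] = 8 → {'b': 9, 't': 9, 'q': 11, 's': 8}
store['c'] = 1 → {'b': 9, 't': 9, 'q': 11, 's': 8, 'c': 1}
store['t'] = 9+2 = 11 → {'b': 9, 't': 11, 'q': 11, 's': 8, 'c': 1}
store['z'] = store['b']+1 = 10 → {'b': 9, 't': 11, 'q': 11, 's': 8, 'c': 1, 'z': 10}
sum of values = 50

50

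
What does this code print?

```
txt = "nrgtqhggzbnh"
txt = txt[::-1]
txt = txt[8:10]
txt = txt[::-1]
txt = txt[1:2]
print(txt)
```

reverse → 'hnbzgghqtgrn'
slice [8:10] → 'tg'
reverse → 'gt'
slice [1:2] → 't'

t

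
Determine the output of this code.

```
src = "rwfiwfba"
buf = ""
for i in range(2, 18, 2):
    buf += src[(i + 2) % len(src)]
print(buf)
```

i=2: add src[4]='w' → 'w'
i=4: add src[6]='b' → 'wb'
i=6: add src[0]='r' → 'wbr'
i=8: add src[2]='f' → 'wbrf'
i=10: add src[4]='w' → 'wbrfw'
i=12: add src[6]='b' → 'wbrfwb'
i=14: add src[0]='r' → 'wbrfwbr'
i=16: add src[2]='f' → 'wbrfwbrf'

wbrfwbrf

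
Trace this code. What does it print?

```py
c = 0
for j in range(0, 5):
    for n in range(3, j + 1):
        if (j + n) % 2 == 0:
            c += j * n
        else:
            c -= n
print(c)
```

22

j=3,n=3: even sum, c = 0+9 = 9
j=4,n=3: odd sum, c = 9-3 = 6
j=4,n=4: even sum, c = 6+16 = 22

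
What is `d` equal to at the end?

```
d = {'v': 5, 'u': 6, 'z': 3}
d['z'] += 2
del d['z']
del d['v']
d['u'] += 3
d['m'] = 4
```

{'u': 9, 'm': 4}

d['z'] = 3+2 = 5 → {'v': 5, 'u': 6, 'z': 5}
del 'z' → {'v': 5, 'u': 6}
del 'v' → {'u': 6}
d['u'] = 6+3 = 9 → {'u': 9}
d['m'] = 4 → {'u': 9, 'm': 4}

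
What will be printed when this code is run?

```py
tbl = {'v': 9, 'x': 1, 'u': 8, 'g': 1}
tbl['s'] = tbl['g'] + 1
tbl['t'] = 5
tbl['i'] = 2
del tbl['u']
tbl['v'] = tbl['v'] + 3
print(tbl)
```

tbl['s'] = tbl['g']+1 = 2 → {'v': 9, 'x': 1, 'u': 8, 'g': 1, 's': 2}
tbl['t'] = 5 → {'v': 9, 'x': 1, 'u': 8, 'g': 1, 's': 2, 't': 5}
tbl['i'] = 2 → {'v': 9, 'x': 1, 'u': 8, 'g': 1, 's': 2, 't': 5, 'i': 2}
del 'u' → {'v': 9, 'x': 1, 'g': 1, 's': 2, 't': 5, 'i': 2}
tbl['v'] = tbl['v']+3 = 12 → {'v': 12, 'x': 1, 'g': 1, 's': 2, 't': 5, 'i': 2}

{'v': 12, 'x': 1, 'g': 1, 's': 2, 't': 5, 'i': 2}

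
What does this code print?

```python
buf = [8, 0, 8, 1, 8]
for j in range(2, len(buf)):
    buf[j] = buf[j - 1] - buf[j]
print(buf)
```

j=2: buf[2] = 0-8 = -8 → [8, 0, -8, 1, 8]
j=3: buf[3] = (-8)-1 = -9 → [8, 0, -8, -9, 8]
j=4: buf[4] = (-9)-8 = -17 → [8, 0, -8, -9, -17]

[8, 0, -8, -9, -17]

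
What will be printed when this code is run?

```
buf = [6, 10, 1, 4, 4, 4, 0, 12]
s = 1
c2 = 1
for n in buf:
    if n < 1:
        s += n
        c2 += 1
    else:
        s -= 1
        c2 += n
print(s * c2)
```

n=6: not <1, s = 1-1 = 0; c2=7
n=10: not <1, s = 0-1 = -1; c2=17
n=1: not <1, s = (-1)-1 = -2; c2=18
n=4: not <1, s = (-2)-1 = -3; c2=22
n=4: not <1, s = (-3)-1 = -4; c2=26
n=4: not <1, s = (-4)-1 = -5; c2=30
n=0: <1, s = (-5)+0 = -5; c2=31
n=12: not <1, s = (-5)-1 = -6; c2=43
s*c2 = (-6)*43 = -258

-258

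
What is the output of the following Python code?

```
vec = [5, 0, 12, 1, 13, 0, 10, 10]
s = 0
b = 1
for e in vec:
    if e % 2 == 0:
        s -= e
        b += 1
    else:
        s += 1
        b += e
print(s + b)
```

e=5: not even, s = 0+1 = 1; b=6
e=0: even, s = 1-0 = 1; b=7
e=12: even, s = 1-12 = -11; b=8
e=1: not even, s = (-11)+1 = -10; b=9
e=13: not even, s = (-10)+1 = -9; b=22
e=0: even, s = (-9)-0 = -9; b=23
e=10: even, s = (-9)-10 = -19; b=24
e=10: even, s = (-19)-10 = -29; b=25
s+b = (-29)+25 = -4

-4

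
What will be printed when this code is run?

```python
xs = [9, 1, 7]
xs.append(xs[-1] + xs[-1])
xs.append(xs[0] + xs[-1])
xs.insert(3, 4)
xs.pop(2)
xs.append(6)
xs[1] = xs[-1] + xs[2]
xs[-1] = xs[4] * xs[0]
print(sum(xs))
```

append xs[-1]+xs[-1] = 7+7 = 14 → [9, 1, 7, 14]
append xs[0]+xs[-1] = 9+14 = 23 → [9, 1, 7, 14, 23]
insert 4 at 3 → [9, 1, 7, 4, 14, 23]
pop(2) removes 7 → [9, 1, 4, 14, 23]
append 6 → [9, 1, 4, 14, 23, 6]
xs[1] = xs[-1]+xs[2] = 6+4 = 10 → [9, 10, 4, 14, 23, 6]
xs[-1] = xs[4]*xs[0] = 23*9 = 207 → [9, 10, 4, 14, 23, 207]
sum = 267

267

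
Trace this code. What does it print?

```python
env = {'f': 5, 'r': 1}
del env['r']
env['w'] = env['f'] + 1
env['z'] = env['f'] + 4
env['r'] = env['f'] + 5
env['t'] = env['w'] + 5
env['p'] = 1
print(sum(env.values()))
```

del 'r' → {'f': 5}
env['w'] = env['f']+1 = 6 → {'f': 5, 'w': 6}
env['z'] = env['f']+4 = 9 → {'f': 5, 'w': 6, 'z': 9}
env['r'] = env['f']+5 = 10 → {'f': 5, 'w': 6, 'z': 9, 'r': 10}
env['t'] = env['w']+5 = 11 → {'f': 5, 'w': 6, 'z': 9, 'r': 10, 't': 11}
env['p'] = 1 → {'f': 5, 'w': 6, 'z': 9, 'r': 10, 't': 11, 'p': 1}
sum of values = 42

42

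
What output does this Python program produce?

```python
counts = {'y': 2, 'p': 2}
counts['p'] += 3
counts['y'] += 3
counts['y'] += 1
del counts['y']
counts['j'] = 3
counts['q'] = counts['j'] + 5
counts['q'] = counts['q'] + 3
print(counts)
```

{'p': 5, 'j': 3, 'q': 11}

counts['p'] = 2+3 = 5 → {'y': 2, 'p': 5}
counts['y'] = 2+3 = 5 → {'y': 5, 'p': 5}
counts['y'] = 5+1 = 6 → {'y': 6, 'p': 5}
del 'y' → {'p': 5}
counts['j'] = 3 → {'p': 5, 'j': 3}
counts['q'] = counts['j']+5 = 8 → {'p': 5, 'j': 3, 'q': 8}
counts['q'] = counts['q']+3 = 11 → {'p': 5, 'j': 3, 'q': 11}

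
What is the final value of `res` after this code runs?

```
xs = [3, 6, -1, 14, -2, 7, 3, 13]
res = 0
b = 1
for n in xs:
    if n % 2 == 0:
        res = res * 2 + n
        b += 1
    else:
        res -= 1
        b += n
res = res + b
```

64

n=3: not even, res = 0-1 = -1; b=4
n=6: even, res = (-1)*2+6 = 4; b=5
n=-1: not even, res = 4-1 = 3; b=4
n=14: even, res = 3*2+14 = 20; b=5
n=-2: even, res = 20*2+(-2) = 38; b=6
n=7: not even, res = 38-1 = 37; b=13
n=3: not even, res = 37-1 = 36; b=16
n=13: not even, res = 36-1 = 35; b=29
res+b = 35+29 = 64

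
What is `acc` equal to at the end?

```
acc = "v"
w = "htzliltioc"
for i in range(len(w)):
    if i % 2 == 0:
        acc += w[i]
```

i=0: add 'h' → 'vh'
i=1: skip
i=2: add 'z' → 'vhz'
i=3: skip
i=4: add 'i' → 'vhzi'
i=5: skip
i=6: add 't' → 'vhzit'
i=7: skip
i=8: add 'o' → 'vhzito'
i=9: skip

'vhzito'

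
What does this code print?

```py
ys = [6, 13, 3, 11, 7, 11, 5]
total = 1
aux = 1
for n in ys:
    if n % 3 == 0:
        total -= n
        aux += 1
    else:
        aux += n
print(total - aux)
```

n=6: %3==0, total = 1-6 = -5; aux=2
n=13: not %3==0; aux=15
n=3: %3==0, total = (-5)-3 = -8; aux=16
n=11: not %3==0; aux=27
n=7: not %3==0; aux=34
n=11: not %3==0; aux=45
n=5: not %3==0; aux=50
total-aux = (-8)-50 = -58

-58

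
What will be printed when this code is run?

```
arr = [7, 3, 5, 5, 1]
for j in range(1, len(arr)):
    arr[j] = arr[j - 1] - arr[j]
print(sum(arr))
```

j=1: arr[1] = 7-3 = 4 → [7, 4, 5, 5, 1]
j=2: arr[2] = 4-5 = -1 → [7, 4, -1, 5, 1]
j=3: arr[3] = (-1)-5 = -6 → [7, 4, -1, -6, 1]
j=4: arr[4] = (-6)-1 = -7 → [7, 4, -1, -6, -7]
sum = -3

-3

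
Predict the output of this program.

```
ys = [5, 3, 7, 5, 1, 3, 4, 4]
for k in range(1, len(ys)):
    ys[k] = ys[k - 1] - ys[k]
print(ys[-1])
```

-22

k=1: ys[1] = 5-3 = 2 → [5, 2, 7, 5, 1, 3, 4, 4]
k=2: ys[2] = 2-7 = -5 → [5, 2, -5, 5, 1, 3, 4, 4]
k=3: ys[3] = (-5)-5 = -10 → [5, 2, -5, -10, 1, 3, 4, 4]
k=4: ys[4] = (-10)-1 = -11 → [5, 2, -5, -10, -11, 3, 4, 4]
k=5: ys[5] = (-11)-3 = -14 → [5, 2, -5, -10, -11, -14, 4, 4]
k=6: ys[6] = (-14)-4 = -18 → [5, 2, -5, -10, -11, -14, -18, 4]
k=7: ys[7] = (-18)-4 = -22 → [5, 2, -5, -10, -11, -14, -18, -22]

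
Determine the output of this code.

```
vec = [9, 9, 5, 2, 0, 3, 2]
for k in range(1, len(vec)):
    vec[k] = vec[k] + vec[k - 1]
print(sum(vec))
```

k=1: vec[1] = 9+9 = 18 → [9, 18, 5, 2, 0, 3, 2]
k=2: vec[2] = 5+18 = 23 → [9, 18, 23, 2, 0, 3, 2]
k=3: vec[3] = 2+23 = 25 → [9, 18, 23, 25, 0, 3, 2]
k=4: vec[4] = 0+25 = 25 → [9, 18, 23, 25, 25, 3, 2]
k=5: vec[5] = 3+25 = 28 → [9, 18, 23, 25, 25, 28, 2]
k=6: vec[6] = 2+28 = 30 → [9, 18, 23, 25, 25, 28, 30]
sum = 158

158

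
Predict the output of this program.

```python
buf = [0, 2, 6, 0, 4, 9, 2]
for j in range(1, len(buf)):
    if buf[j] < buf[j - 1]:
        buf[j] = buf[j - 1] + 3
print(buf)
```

[0, 2, 6, 9, 12, 15, 18]

j=1: 2>=0, unchanged → [0, 2, 6, 0, 4, 9, 2]
j=2: 6>=2, unchanged → [0, 2, 6, 0, 4, 9, 2]
j=3: 0<6, buf[3] = 6+3 = 9 → [0, 2, 6, 9, 4, 9, 2]
j=4: 4<9, buf[4] = 9+3 = 12 → [0, 2, 6, 9, 12, 9, 2]
j=5: 9<12, buf[5] = 12+3 = 15 → [0, 2, 6, 9, 12, 15, 2]
j=6: 2<15, buf[6] = 15+3 = 18 → [0, 2, 6, 9, 12, 15, 18]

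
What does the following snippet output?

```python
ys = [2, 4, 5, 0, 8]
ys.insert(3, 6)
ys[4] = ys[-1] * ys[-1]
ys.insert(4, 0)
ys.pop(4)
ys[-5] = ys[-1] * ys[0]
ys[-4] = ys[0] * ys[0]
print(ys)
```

insert 6 at 3 → [2, 4, 5, 6, 0, 8]
ys[4] = ys[-1]*ys[-1] = 8*8 = 64 → [2, 4, 5, 6, 64, 8]
insert 0 at 4 → [2, 4, 5, 6, 0, 64, 8]
pop(4) removes 0 → [2, 4, 5, 6, 64, 8]
ys[-5] = ys[-1]*ys[0] = 8*2 = 16 → [2, 16, 5, 6, 64, 8]
ys[-4] = ys[0]*ys[0] = 2*2 = 4 → [2, 16, 4, 6, 64, 8]

[2, 16, 4, 6, 64, 8]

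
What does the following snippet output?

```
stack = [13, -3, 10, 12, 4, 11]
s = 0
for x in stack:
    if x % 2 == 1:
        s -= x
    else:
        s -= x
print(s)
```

x=13: odd, s = 0-13 = -13
x=-3: odd, s = (-13)-(-3) = -10
x=10: not odd, s = (-10)-10 = -20
x=12: not odd, s = (-20)-12 = -32
x=4: not odd, s = (-32)-4 = -36
x=11: odd, s = (-36)-11 = -47

-47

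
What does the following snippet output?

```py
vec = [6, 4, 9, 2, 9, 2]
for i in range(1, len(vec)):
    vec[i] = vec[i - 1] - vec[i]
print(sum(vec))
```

-46

i=1: vec[1] = 6-4 = 2 → [6, 2, 9, 2, 9, 2]
i=2: vec[2] = 2-9 = -7 → [6, 2, -7, 2, 9, 2]
i=3: vec[3] = (-7)-2 = -9 → [6, 2, -7, -9, 9, 2]
i=4: vec[4] = (-9)-9 = -18 → [6, 2, -7, -9, -18, 2]
i=5: vec[5] = (-18)-2 = -20 → [6, 2, -7, -9, -18, -20]
sum = -46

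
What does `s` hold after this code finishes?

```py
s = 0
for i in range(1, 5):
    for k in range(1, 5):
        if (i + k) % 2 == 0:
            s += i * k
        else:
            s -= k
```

32

i=1,k=1: even sum, s = 0+1 = 1
i=1,k=2: odd sum, s = 1-2 = -1
i=1,k=3: even sum, s = (-1)+3 = 2
i=1,k=4: odd sum, s = 2-4 = -2
i=2,k=1: odd sum, s = (-2)-1 = -3
i=2,k=2: even sum, s = (-3)+4 = 1
i=2,k=3: odd sum, s = 1-3 = -2
i=2,k=4: even sum, s = (-2)+8 = 6
i=3,k=1: even sum, s = 6+3 = 9
i=3,k=2: odd sum, s = 9-2 = 7
i=3,k=3: even sum, s = 7+9 = 16
i=3,k=4: odd sum, s = 16-4 = 12
i=4,k=1: odd sum, s = 12-1 = 11
i=4,k=2: even sum, s = 11+8 = 19
i=4,k=3: odd sum, s = 19-3 = 16
i=4,k=4: even sum, s = 16+16 = 32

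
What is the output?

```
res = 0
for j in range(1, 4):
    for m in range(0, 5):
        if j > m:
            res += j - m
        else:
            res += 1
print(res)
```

19

j=1,m=0: 1>0, res = 0+1 = 1
j=1,m=1: not 1>1, res = 1+1 = 2
j=1,m=2: not 1>2, res = 2+1 = 3
j=1,m=3: not 1>3, res = 3+1 = 4
j=1,m=4: not 1>4, res = 4+1 = 5
j=2,m=0: 2>0, res = 5+2 = 7
j=2,m=1: 2>1, res = 7+1 = 8
j=2,m=2: not 2>2, res = 8+1 = 9
j=2,m=3: not 2>3, res = 9+1 = 10
j=2,m=4: not 2>4, res = 10+1 = 11
j=3,m=0: 3>0, res = 11+3 = 14
j=3,m=1: 3>1, res = 14+2 = 16
j=3,m=2: 3>2, res = 16+1 = 17
j=3,m=3: not 3>3, res = 17+1 = 18
j=3,m=4: not 3>4, res = 18+1 = 19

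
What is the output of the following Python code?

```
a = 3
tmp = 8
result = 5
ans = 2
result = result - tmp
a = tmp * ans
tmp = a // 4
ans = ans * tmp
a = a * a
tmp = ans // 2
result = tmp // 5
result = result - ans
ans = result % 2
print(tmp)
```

4

result = 5-8 = -3
a = 8*2 = 16
tmp = 16//4 = 4
ans = 2*4 = 8
a = 16*16 = 256
tmp = 8//2 = 4
result = 4//5 = 0
result = 0-8 = -8
ans = (-8)%2 = 0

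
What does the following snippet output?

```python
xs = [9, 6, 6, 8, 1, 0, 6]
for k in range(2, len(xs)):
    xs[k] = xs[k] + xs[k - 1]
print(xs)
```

k=2: xs[2] = 6+6 = 12 → [9, 6, 12, 8, 1, 0, 6]
k=3: xs[3] = 8+12 = 20 → [9, 6, 12, 20, 1, 0, 6]
k=4: xs[4] = 1+20 = 21 → [9, 6, 12, 20, 21, 0, 6]
k=5: xs[5] = 0+21 = 21 → [9, 6, 12, 20, 21, 21, 6]
k=6: xs[6] = 6+21 = 27 → [9, 6, 12, 20, 21, 21, 27]

[9, 6, 12, 20, 21, 21, 27]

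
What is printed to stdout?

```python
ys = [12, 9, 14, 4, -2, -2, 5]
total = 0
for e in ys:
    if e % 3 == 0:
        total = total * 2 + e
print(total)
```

33

e=12: %3==0, total = 0*2+12 = 12
e=9: %3==0, total = 12*2+9 = 33
e=14: not %3==0
e=4: not %3==0
e=-2: not %3==0
e=-2: not %3==0
e=5: not %3==0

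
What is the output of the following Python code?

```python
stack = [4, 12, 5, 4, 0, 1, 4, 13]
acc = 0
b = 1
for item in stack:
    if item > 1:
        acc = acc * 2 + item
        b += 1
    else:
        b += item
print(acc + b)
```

405

item=4: >1, acc = 0*2+4 = 4; b=2
item=12: >1, acc = 4*2+12 = 20; b=3
item=5: >1, acc = 20*2+5 = 45; b=4
item=4: >1, acc = 45*2+4 = 94; b=5
item=0: not >1; b=5
item=1: not >1; b=6
item=4: >1, acc = 94*2+4 = 192; b=7
item=13: >1, acc = 192*2+13 = 397; b=8
acc+b = 397+8 = 405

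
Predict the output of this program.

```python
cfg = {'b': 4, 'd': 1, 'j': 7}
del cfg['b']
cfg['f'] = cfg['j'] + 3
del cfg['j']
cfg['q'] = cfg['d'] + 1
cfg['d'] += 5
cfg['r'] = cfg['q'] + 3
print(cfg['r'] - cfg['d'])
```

del 'b' → {'d': 1, 'j': 7}
cfg['f'] = cfg['j']+3 = 10 → {'d': 1, 'j': 7, 'f': 10}
del 'j' → {'d': 1, 'f': 10}
cfg['q'] = cfg['d']+1 = 2 → {'d': 1, 'f': 10, 'q': 2}
cfg['d'] = 1+5 = 6 → {'d': 6, 'f': 10, 'q': 2}
cfg['r'] = cfg['q']+3 = 5 → {'d': 6, 'f': 10, 'q': 2, 'r': 5}
cfg['r']-cfg['d'] = 5-6 = -1

-1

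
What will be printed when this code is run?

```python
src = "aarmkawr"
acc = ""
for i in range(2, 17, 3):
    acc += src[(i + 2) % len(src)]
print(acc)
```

i=2: add src[4]='k' → 'k'
i=5: add src[7]='r' → 'kr'
i=8: add src[2]='r' → 'krr'
i=11: add src[5]='a' → 'krra'
i=14: add src[0]='a' → 'krraa'

krraa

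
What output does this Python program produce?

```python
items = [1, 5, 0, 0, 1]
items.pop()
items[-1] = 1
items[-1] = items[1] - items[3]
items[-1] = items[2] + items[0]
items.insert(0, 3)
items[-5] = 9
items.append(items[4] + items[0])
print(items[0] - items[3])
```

9

pop() removes 1 → [1, 5, 0, 0]
items[-1] = 1 → [1, 5, 0, 1]
items[-1] = items[1]-items[3] = 5-1 = 4 → [1, 5, 0, 4]
items[-1] = items[2]+items[0] = 0+1 = 1 → [1, 5, 0, 1]
insert 3 at 0 → [3, 1, 5, 0, 1]
items[-5] = 9 → [9, 1, 5, 0, 1]
append items[4]+items[0] = 1+9 = 10 → [9, 1, 5, 0, 1, 10]
items[0]-items[3] = 9-0 = 9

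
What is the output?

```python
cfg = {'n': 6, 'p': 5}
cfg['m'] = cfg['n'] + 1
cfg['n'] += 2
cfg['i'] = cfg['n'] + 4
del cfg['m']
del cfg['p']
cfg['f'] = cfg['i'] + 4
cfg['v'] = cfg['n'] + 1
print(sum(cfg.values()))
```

45

cfg['m'] = cfg['n']+1 = 7 → {'n': 6, 'p': 5, 'm': 7}
cfg['n'] = 6+2 = 8 → {'n': 8, 'p': 5, 'm': 7}
cfg['i'] = cfg['n']+4 = 12 → {'n': 8, 'p': 5, 'm': 7, 'i': 12}
del 'm' → {'n': 8, 'p': 5, 'i': 12}
del 'p' → {'n': 8, 'i': 12}
cfg['f'] = cfg['i']+4 = 16 → {'n': 8, 'i': 12, 'f': 16}
cfg['v'] = cfg['n']+1 = 9 → {'n': 8, 'i': 12, 'f': 16, 'v': 9}
sum of values = 45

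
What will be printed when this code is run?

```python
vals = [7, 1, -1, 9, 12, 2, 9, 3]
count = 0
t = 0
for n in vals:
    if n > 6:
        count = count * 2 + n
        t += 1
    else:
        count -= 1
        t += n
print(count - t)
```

n=7: >6, count = 0*2+7 = 7; t=1
n=1: not >6, count = 7-1 = 6; t=2
n=-1: not >6, count = 6-1 = 5; t=1
n=9: >6, count = 5*2+9 = 19; t=2
n=12: >6, count = 19*2+12 = 50; t=3
n=2: not >6, count = 50-1 = 49; t=5
n=9: >6, count = 49*2+9 = 107; t=6
n=3: not >6, count = 107-1 = 106; t=9
count-t = 106-9 = 97

97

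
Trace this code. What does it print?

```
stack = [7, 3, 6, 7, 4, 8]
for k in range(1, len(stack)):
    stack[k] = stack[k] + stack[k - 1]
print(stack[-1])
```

k=1: stack[1] = 3+7 = 10 → [7, 10, 6, 7, 4, 8]
k=2: stack[2] = 6+10 = 16 → [7, 10, 16, 7, 4, 8]
k=3: stack[3] = 7+16 = 23 → [7, 10, 16, 23, 4, 8]
k=4: stack[4] = 4+23 = 27 → [7, 10, 16, 23, 27, 8]
k=5: stack[5] = 8+27 = 35 → [7, 10, 16, 23, 27, 35]

35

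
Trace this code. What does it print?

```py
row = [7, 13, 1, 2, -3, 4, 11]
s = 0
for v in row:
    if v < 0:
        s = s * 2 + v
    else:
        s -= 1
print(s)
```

-13

v=7: not <0, s = 0-1 = -1
v=13: not <0, s = (-1)-1 = -2
v=1: not <0, s = (-2)-1 = -3
v=2: not <0, s = (-3)-1 = -4
v=-3: <0, s = (-4)*2+(-3) = -11
v=4: not <0, s = (-11)-1 = -12
v=11: not <0, s = (-12)-1 = -13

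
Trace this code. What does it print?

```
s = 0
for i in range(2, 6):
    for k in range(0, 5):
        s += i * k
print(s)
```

140

i=2,k=0: s = 0+0 = 0
i=2,k=1: s = 0+2 = 2
i=2,k=2: s = 2+4 = 6
i=2,k=3: s = 6+6 = 12
i=2,k=4: s = 12+8 = 20
i=3,k=0: s = 20+0 = 20
i=3,k=1: s = 20+3 = 23
i=3,k=2: s = 23+6 = 29
i=3,k=3: s = 29+9 = 38
i=3,k=4: s = 38+12 = 50
i=4,k=0: s = 50+0 = 50
i=4,k=1: s = 50+4 = 54
i=4,k=2: s = 54+8 = 62
i=4,k=3: s = 62+12 = 74
i=4,k=4: s = 74+16 = 90
i=5,k=0: s = 90+0 = 90
i=5,k=1: s = 90+5 = 95
i=5,k=2: s = 95+10 = 105
i=5,k=3: s = 105+15 = 120
i=5,k=4: s = 120+20 = 140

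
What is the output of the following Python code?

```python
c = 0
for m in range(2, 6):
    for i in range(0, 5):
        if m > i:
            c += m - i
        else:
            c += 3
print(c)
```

52

m=2,i=0: 2>0, c = 0+2 = 2
m=2,i=1: 2>1, c = 2+1 = 3
m=2,i=2: not 2>2, c = 3+3 = 6
m=2,i=3: not 2>3, c = 6+3 = 9
m=2,i=4: not 2>4, c = 9+3 = 12
m=3,i=0: 3>0, c = 12+3 = 15
m=3,i=1: 3>1, c = 15+2 = 17
m=3,i=2: 3>2, c = 17+1 = 18
m=3,i=3: not 3>3, c = 18+3 = 21
m=3,i=4: not 3>4, c = 21+3 = 24
m=4,i=0: 4>0, c = 24+4 = 28
m=4,i=1: 4>1, c = 28+3 = 31
m=4,i=2: 4>2, c = 31+2 = 33
m=4,i=3: 4>3, c = 33+1 = 34
m=4,i=4: not 4>4, c = 34+3 = 37
m=5,i=0: 5>0, c = 37+5 = 42
m=5,i=1: 5>1, c = 42+4 = 46
m=5,i=2: 5>2, c = 46+3 = 49
m=5,i=3: 5>3, c = 49+2 = 51
m=5,i=4: 5>4, c = 51+1 = 52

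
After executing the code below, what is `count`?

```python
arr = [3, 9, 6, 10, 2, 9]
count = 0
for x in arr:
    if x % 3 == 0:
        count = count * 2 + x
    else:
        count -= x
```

x=3: %3==0, count = 0*2+3 = 3
x=9: %3==0, count = 3*2+9 = 15
x=6: %3==0, count = 15*2+6 = 36
x=10: not %3==0, count = 36-10 = 26
x=2: not %3==0, count = 26-2 = 24
x=9: %3==0, count = 24*2+9 = 57

57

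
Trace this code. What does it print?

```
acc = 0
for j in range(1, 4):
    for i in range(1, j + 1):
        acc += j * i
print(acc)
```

25

j=1,i=1: acc = 0+1 = 1
j=2,i=1: acc = 1+2 = 3
j=2,i=2: acc = 3+4 = 7
j=3,i=1: acc = 7+3 = 10
j=3,i=2: acc = 10+6 = 16
j=3,i=3: acc = 16+9 = 25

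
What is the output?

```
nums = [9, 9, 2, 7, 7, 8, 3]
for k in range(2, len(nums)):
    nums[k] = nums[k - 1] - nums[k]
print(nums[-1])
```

-18

k=2: nums[2] = 9-2 = 7 → [9, 9, 7, 7, 7, 8, 3]
k=3: nums[3] = 7-7 = 0 → [9, 9, 7, 0, 7, 8, 3]
k=4: nums[4] = 0-7 = -7 → [9, 9, 7, 0, -7, 8, 3]
k=5: nums[5] = (-7)-8 = -15 → [9, 9, 7, 0, -7, -15, 3]
k=6: nums[6] = (-15)-3 = -18 → [9, 9, 7, 0, -7, -15, -18]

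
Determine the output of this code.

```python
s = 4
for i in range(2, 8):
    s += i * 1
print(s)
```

i=2: s = 4+2*1 = 6
i=3: s = 6+3*1 = 9
i=4: s = 9+4*1 = 13
i=5: s = 13+5*1 = 18
i=6: s = 18+6*1 = 24
i=7: s = 24+7*1 = 31

31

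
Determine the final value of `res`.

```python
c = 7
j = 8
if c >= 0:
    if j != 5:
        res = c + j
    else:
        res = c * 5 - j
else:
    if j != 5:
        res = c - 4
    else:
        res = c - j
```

c=7, j=8
c >= 0 is True; j != 5 is True
→ res = c + j = 15

15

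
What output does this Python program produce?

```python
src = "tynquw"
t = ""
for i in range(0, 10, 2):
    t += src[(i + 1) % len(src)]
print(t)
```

yqwyq

i=0: add src[1]='y' → 'y'
i=2: add src[3]='q' → 'yq'
i=4: add src[5]='w' → 'yqw'
i=6: add src[1]='y' → 'yqwy'
i=8: add src[3]='q' → 'yqwyq'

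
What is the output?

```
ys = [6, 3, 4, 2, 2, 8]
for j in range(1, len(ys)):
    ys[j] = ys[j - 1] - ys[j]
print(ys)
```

[6, 3, -1, -3, -5, -13]

j=1: ys[1] = 6-3 = 3 → [6, 3, 4, 2, 2, 8]
j=2: ys[2] = 3-4 = -1 → [6, 3, -1, 2, 2, 8]
j=3: ys[3] = (-1)-2 = -3 → [6, 3, -1, -3, 2, 8]
j=4: ys[4] = (-3)-2 = -5 → [6, 3, -1, -3, -5, 8]
j=5: ys[5] = (-5)-8 = -13 → [6, 3, -1, -3, -5, -13]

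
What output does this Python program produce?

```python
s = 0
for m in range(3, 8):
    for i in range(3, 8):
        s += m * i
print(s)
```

m=3,i=3: s = 0+9 = 9
m=3,i=4: s = 9+12 = 21
m=3,i=5: s = 21+15 = 36
m=3,i=6: s = 36+18 = 54
m=3,i=7: s = 54+21 = 75
m=4,i=3: s = 75+12 = 87
m=4,i=4: s = 87+16 = 103
m=4,i=5: s = 103+20 = 123
m=4,i=6: s = 123+24 = 147
m=4,i=7: s = 147+28 = 175
m=5,i=3: s = 175+15 = 190
m=5,i=4: s = 190+20 = 210
m=5,i=5: s = 210+25 = 235
m=5,i=6: s = 235+30 = 265
m=5,i=7: s = 265+35 = 300
m=6,i=3: s = 300+18 = 318
m=6,i=4: s = 318+24 = 342
m=6,i=5: s = 342+30 = 372
m=6,i=6: s = 372+36 = 408
m=6,i=7: s = 408+42 = 450
m=7,i=3: s = 450+21 = 471
m=7,i=4: s = 471+28 = 499
m=7,i=5: s = 499+35 = 534
m=7,i=6: s = 534+42 = 576
m=7,i=7: s = 576+49 = 625

625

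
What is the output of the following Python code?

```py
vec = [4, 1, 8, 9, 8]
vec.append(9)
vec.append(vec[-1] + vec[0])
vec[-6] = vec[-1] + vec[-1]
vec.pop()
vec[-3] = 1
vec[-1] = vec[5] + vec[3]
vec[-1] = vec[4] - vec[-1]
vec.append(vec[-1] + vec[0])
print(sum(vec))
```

append 9 → [4, 1, 8, 9, 8, 9]
append vec[-1]+vec[0] = 9+4 = 13 → [4, 1, 8, 9, 8, 9, 13]
vec[-6] = vec[-1]+vec[-1] = 13+13 = 26 → [4, 26, 8, 9, 8, 9, 13]
pop() removes 13 → [4, 26, 8, 9, 8, 9]
vec[-3] = 1 → [4, 26, 8, 1, 8, 9]
vec[-1] = vec[5]+vec[3] = 9+1 = 10 → [4, 26, 8, 1, 8, 10]
vec[-1] = vec[4]-vec[-1] = 8-10 = -2 → [4, 26, 8, 1, 8, -2]
append vec[-1]+vec[0] = (-2)+4 = 2 → [4, 26, 8, 1, 8, -2, 2]
sum = 47

47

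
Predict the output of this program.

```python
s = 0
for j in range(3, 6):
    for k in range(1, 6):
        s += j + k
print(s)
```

j=3,k=1: s = 0+4 = 4
j=3,k=2: s = 4+5 = 9
j=3,k=3: s = 9+6 = 15
j=3,k=4: s = 15+7 = 22
j=3,k=5: s = 22+8 = 30
j=4,k=1: s = 30+5 = 35
j=4,k=2: s = 35+6 = 41
j=4,k=3: s = 41+7 = 48
j=4,k=4: s = 48+8 = 56
j=4,k=5: s = 56+9 = 65
j=5,k=1: s = 65+6 = 71
j=5,k=2: s = 71+7 = 78
j=5,k=3: s = 78+8 = 86
j=5,k=4: s = 86+9 = 95
j=5,k=5: s = 95+10 = 105

105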